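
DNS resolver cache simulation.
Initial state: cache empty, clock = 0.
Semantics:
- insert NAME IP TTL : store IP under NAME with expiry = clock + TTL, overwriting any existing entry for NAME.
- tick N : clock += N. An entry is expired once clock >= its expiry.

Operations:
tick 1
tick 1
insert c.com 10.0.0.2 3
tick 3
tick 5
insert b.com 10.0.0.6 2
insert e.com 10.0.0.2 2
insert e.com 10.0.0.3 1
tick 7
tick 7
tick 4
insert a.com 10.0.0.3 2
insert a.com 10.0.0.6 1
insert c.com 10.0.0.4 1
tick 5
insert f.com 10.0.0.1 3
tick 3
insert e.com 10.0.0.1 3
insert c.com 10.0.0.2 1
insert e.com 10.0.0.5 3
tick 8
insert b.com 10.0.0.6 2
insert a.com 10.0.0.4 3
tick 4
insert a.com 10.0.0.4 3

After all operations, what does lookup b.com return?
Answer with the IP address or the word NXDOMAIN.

Op 1: tick 1 -> clock=1.
Op 2: tick 1 -> clock=2.
Op 3: insert c.com -> 10.0.0.2 (expiry=2+3=5). clock=2
Op 4: tick 3 -> clock=5. purged={c.com}
Op 5: tick 5 -> clock=10.
Op 6: insert b.com -> 10.0.0.6 (expiry=10+2=12). clock=10
Op 7: insert e.com -> 10.0.0.2 (expiry=10+2=12). clock=10
Op 8: insert e.com -> 10.0.0.3 (expiry=10+1=11). clock=10
Op 9: tick 7 -> clock=17. purged={b.com,e.com}
Op 10: tick 7 -> clock=24.
Op 11: tick 4 -> clock=28.
Op 12: insert a.com -> 10.0.0.3 (expiry=28+2=30). clock=28
Op 13: insert a.com -> 10.0.0.6 (expiry=28+1=29). clock=28
Op 14: insert c.com -> 10.0.0.4 (expiry=28+1=29). clock=28
Op 15: tick 5 -> clock=33. purged={a.com,c.com}
Op 16: insert f.com -> 10.0.0.1 (expiry=33+3=36). clock=33
Op 17: tick 3 -> clock=36. purged={f.com}
Op 18: insert e.com -> 10.0.0.1 (expiry=36+3=39). clock=36
Op 19: insert c.com -> 10.0.0.2 (expiry=36+1=37). clock=36
Op 20: insert e.com -> 10.0.0.5 (expiry=36+3=39). clock=36
Op 21: tick 8 -> clock=44. purged={c.com,e.com}
Op 22: insert b.com -> 10.0.0.6 (expiry=44+2=46). clock=44
Op 23: insert a.com -> 10.0.0.4 (expiry=44+3=47). clock=44
Op 24: tick 4 -> clock=48. purged={a.com,b.com}
Op 25: insert a.com -> 10.0.0.4 (expiry=48+3=51). clock=48
lookup b.com: not in cache (expired or never inserted)

Answer: NXDOMAIN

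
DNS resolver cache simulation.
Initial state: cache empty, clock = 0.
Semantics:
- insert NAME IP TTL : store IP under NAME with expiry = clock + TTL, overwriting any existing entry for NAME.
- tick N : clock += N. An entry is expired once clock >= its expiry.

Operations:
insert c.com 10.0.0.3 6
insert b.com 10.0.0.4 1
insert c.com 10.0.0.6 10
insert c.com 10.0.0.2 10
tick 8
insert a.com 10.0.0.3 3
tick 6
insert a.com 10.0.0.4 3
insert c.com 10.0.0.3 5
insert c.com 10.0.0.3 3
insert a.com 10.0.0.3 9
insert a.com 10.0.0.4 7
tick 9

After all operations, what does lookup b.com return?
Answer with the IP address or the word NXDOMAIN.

Op 1: insert c.com -> 10.0.0.3 (expiry=0+6=6). clock=0
Op 2: insert b.com -> 10.0.0.4 (expiry=0+1=1). clock=0
Op 3: insert c.com -> 10.0.0.6 (expiry=0+10=10). clock=0
Op 4: insert c.com -> 10.0.0.2 (expiry=0+10=10). clock=0
Op 5: tick 8 -> clock=8. purged={b.com}
Op 6: insert a.com -> 10.0.0.3 (expiry=8+3=11). clock=8
Op 7: tick 6 -> clock=14. purged={a.com,c.com}
Op 8: insert a.com -> 10.0.0.4 (expiry=14+3=17). clock=14
Op 9: insert c.com -> 10.0.0.3 (expiry=14+5=19). clock=14
Op 10: insert c.com -> 10.0.0.3 (expiry=14+3=17). clock=14
Op 11: insert a.com -> 10.0.0.3 (expiry=14+9=23). clock=14
Op 12: insert a.com -> 10.0.0.4 (expiry=14+7=21). clock=14
Op 13: tick 9 -> clock=23. purged={a.com,c.com}
lookup b.com: not in cache (expired or never inserted)

Answer: NXDOMAIN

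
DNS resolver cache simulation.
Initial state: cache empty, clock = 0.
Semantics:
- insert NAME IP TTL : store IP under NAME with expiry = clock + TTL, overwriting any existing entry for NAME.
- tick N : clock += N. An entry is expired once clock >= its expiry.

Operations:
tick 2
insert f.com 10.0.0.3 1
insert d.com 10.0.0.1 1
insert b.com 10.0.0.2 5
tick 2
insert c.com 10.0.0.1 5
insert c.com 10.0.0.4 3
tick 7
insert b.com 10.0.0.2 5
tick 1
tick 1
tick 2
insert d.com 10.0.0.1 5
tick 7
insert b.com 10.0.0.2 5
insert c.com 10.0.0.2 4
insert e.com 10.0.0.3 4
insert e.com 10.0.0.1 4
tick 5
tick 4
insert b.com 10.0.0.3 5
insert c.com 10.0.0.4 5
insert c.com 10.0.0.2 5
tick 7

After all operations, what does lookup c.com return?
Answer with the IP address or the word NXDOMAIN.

Op 1: tick 2 -> clock=2.
Op 2: insert f.com -> 10.0.0.3 (expiry=2+1=3). clock=2
Op 3: insert d.com -> 10.0.0.1 (expiry=2+1=3). clock=2
Op 4: insert b.com -> 10.0.0.2 (expiry=2+5=7). clock=2
Op 5: tick 2 -> clock=4. purged={d.com,f.com}
Op 6: insert c.com -> 10.0.0.1 (expiry=4+5=9). clock=4
Op 7: insert c.com -> 10.0.0.4 (expiry=4+3=7). clock=4
Op 8: tick 7 -> clock=11. purged={b.com,c.com}
Op 9: insert b.com -> 10.0.0.2 (expiry=11+5=16). clock=11
Op 10: tick 1 -> clock=12.
Op 11: tick 1 -> clock=13.
Op 12: tick 2 -> clock=15.
Op 13: insert d.com -> 10.0.0.1 (expiry=15+5=20). clock=15
Op 14: tick 7 -> clock=22. purged={b.com,d.com}
Op 15: insert b.com -> 10.0.0.2 (expiry=22+5=27). clock=22
Op 16: insert c.com -> 10.0.0.2 (expiry=22+4=26). clock=22
Op 17: insert e.com -> 10.0.0.3 (expiry=22+4=26). clock=22
Op 18: insert e.com -> 10.0.0.1 (expiry=22+4=26). clock=22
Op 19: tick 5 -> clock=27. purged={b.com,c.com,e.com}
Op 20: tick 4 -> clock=31.
Op 21: insert b.com -> 10.0.0.3 (expiry=31+5=36). clock=31
Op 22: insert c.com -> 10.0.0.4 (expiry=31+5=36). clock=31
Op 23: insert c.com -> 10.0.0.2 (expiry=31+5=36). clock=31
Op 24: tick 7 -> clock=38. purged={b.com,c.com}
lookup c.com: not in cache (expired or never inserted)

Answer: NXDOMAIN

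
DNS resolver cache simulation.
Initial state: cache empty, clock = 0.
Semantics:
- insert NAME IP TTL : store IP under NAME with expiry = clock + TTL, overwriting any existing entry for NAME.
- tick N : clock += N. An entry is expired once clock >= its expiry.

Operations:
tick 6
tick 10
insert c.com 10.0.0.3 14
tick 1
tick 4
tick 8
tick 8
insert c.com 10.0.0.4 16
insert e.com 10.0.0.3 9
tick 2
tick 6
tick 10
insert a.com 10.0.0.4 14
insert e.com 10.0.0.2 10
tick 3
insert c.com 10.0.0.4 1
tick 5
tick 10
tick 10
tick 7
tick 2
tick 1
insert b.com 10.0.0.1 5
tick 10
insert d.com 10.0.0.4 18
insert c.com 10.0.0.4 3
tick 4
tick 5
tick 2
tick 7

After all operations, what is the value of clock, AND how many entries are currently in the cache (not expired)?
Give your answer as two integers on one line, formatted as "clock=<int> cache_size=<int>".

Answer: clock=121 cache_size=0

Derivation:
Op 1: tick 6 -> clock=6.
Op 2: tick 10 -> clock=16.
Op 3: insert c.com -> 10.0.0.3 (expiry=16+14=30). clock=16
Op 4: tick 1 -> clock=17.
Op 5: tick 4 -> clock=21.
Op 6: tick 8 -> clock=29.
Op 7: tick 8 -> clock=37. purged={c.com}
Op 8: insert c.com -> 10.0.0.4 (expiry=37+16=53). clock=37
Op 9: insert e.com -> 10.0.0.3 (expiry=37+9=46). clock=37
Op 10: tick 2 -> clock=39.
Op 11: tick 6 -> clock=45.
Op 12: tick 10 -> clock=55. purged={c.com,e.com}
Op 13: insert a.com -> 10.0.0.4 (expiry=55+14=69). clock=55
Op 14: insert e.com -> 10.0.0.2 (expiry=55+10=65). clock=55
Op 15: tick 3 -> clock=58.
Op 16: insert c.com -> 10.0.0.4 (expiry=58+1=59). clock=58
Op 17: tick 5 -> clock=63. purged={c.com}
Op 18: tick 10 -> clock=73. purged={a.com,e.com}
Op 19: tick 10 -> clock=83.
Op 20: tick 7 -> clock=90.
Op 21: tick 2 -> clock=92.
Op 22: tick 1 -> clock=93.
Op 23: insert b.com -> 10.0.0.1 (expiry=93+5=98). clock=93
Op 24: tick 10 -> clock=103. purged={b.com}
Op 25: insert d.com -> 10.0.0.4 (expiry=103+18=121). clock=103
Op 26: insert c.com -> 10.0.0.4 (expiry=103+3=106). clock=103
Op 27: tick 4 -> clock=107. purged={c.com}
Op 28: tick 5 -> clock=112.
Op 29: tick 2 -> clock=114.
Op 30: tick 7 -> clock=121. purged={d.com}
Final clock = 121
Final cache (unexpired): {} -> size=0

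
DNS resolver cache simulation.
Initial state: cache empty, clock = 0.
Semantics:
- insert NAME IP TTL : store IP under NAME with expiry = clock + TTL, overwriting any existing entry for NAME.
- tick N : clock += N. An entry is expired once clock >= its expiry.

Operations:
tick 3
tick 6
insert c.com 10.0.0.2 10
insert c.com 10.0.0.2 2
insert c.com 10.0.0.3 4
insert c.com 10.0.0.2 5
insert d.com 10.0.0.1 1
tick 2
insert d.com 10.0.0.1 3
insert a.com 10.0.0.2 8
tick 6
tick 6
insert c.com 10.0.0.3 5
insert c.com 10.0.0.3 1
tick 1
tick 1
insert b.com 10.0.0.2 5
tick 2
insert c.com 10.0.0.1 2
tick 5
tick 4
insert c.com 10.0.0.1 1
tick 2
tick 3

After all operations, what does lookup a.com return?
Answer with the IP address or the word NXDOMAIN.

Op 1: tick 3 -> clock=3.
Op 2: tick 6 -> clock=9.
Op 3: insert c.com -> 10.0.0.2 (expiry=9+10=19). clock=9
Op 4: insert c.com -> 10.0.0.2 (expiry=9+2=11). clock=9
Op 5: insert c.com -> 10.0.0.3 (expiry=9+4=13). clock=9
Op 6: insert c.com -> 10.0.0.2 (expiry=9+5=14). clock=9
Op 7: insert d.com -> 10.0.0.1 (expiry=9+1=10). clock=9
Op 8: tick 2 -> clock=11. purged={d.com}
Op 9: insert d.com -> 10.0.0.1 (expiry=11+3=14). clock=11
Op 10: insert a.com -> 10.0.0.2 (expiry=11+8=19). clock=11
Op 11: tick 6 -> clock=17. purged={c.com,d.com}
Op 12: tick 6 -> clock=23. purged={a.com}
Op 13: insert c.com -> 10.0.0.3 (expiry=23+5=28). clock=23
Op 14: insert c.com -> 10.0.0.3 (expiry=23+1=24). clock=23
Op 15: tick 1 -> clock=24. purged={c.com}
Op 16: tick 1 -> clock=25.
Op 17: insert b.com -> 10.0.0.2 (expiry=25+5=30). clock=25
Op 18: tick 2 -> clock=27.
Op 19: insert c.com -> 10.0.0.1 (expiry=27+2=29). clock=27
Op 20: tick 5 -> clock=32. purged={b.com,c.com}
Op 21: tick 4 -> clock=36.
Op 22: insert c.com -> 10.0.0.1 (expiry=36+1=37). clock=36
Op 23: tick 2 -> clock=38. purged={c.com}
Op 24: tick 3 -> clock=41.
lookup a.com: not in cache (expired or never inserted)

Answer: NXDOMAIN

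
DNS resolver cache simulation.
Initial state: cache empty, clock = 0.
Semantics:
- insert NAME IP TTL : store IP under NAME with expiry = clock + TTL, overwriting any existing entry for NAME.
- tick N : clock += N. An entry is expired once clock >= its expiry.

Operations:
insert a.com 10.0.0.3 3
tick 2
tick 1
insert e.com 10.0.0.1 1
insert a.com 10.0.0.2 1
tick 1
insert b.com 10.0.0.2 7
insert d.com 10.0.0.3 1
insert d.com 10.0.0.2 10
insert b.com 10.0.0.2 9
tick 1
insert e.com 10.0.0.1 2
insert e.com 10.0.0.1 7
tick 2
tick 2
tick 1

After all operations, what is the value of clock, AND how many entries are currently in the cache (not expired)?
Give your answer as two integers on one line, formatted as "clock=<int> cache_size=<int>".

Op 1: insert a.com -> 10.0.0.3 (expiry=0+3=3). clock=0
Op 2: tick 2 -> clock=2.
Op 3: tick 1 -> clock=3. purged={a.com}
Op 4: insert e.com -> 10.0.0.1 (expiry=3+1=4). clock=3
Op 5: insert a.com -> 10.0.0.2 (expiry=3+1=4). clock=3
Op 6: tick 1 -> clock=4. purged={a.com,e.com}
Op 7: insert b.com -> 10.0.0.2 (expiry=4+7=11). clock=4
Op 8: insert d.com -> 10.0.0.3 (expiry=4+1=5). clock=4
Op 9: insert d.com -> 10.0.0.2 (expiry=4+10=14). clock=4
Op 10: insert b.com -> 10.0.0.2 (expiry=4+9=13). clock=4
Op 11: tick 1 -> clock=5.
Op 12: insert e.com -> 10.0.0.1 (expiry=5+2=7). clock=5
Op 13: insert e.com -> 10.0.0.1 (expiry=5+7=12). clock=5
Op 14: tick 2 -> clock=7.
Op 15: tick 2 -> clock=9.
Op 16: tick 1 -> clock=10.
Final clock = 10
Final cache (unexpired): {b.com,d.com,e.com} -> size=3

Answer: clock=10 cache_size=3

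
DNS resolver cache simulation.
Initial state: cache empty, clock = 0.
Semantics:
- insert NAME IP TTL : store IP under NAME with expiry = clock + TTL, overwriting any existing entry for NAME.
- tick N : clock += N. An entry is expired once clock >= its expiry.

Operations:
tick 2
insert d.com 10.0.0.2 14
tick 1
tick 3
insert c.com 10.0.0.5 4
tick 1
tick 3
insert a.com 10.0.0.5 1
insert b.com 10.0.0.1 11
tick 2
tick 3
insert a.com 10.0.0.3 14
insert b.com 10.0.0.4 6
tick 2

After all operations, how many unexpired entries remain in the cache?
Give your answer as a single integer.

Op 1: tick 2 -> clock=2.
Op 2: insert d.com -> 10.0.0.2 (expiry=2+14=16). clock=2
Op 3: tick 1 -> clock=3.
Op 4: tick 3 -> clock=6.
Op 5: insert c.com -> 10.0.0.5 (expiry=6+4=10). clock=6
Op 6: tick 1 -> clock=7.
Op 7: tick 3 -> clock=10. purged={c.com}
Op 8: insert a.com -> 10.0.0.5 (expiry=10+1=11). clock=10
Op 9: insert b.com -> 10.0.0.1 (expiry=10+11=21). clock=10
Op 10: tick 2 -> clock=12. purged={a.com}
Op 11: tick 3 -> clock=15.
Op 12: insert a.com -> 10.0.0.3 (expiry=15+14=29). clock=15
Op 13: insert b.com -> 10.0.0.4 (expiry=15+6=21). clock=15
Op 14: tick 2 -> clock=17. purged={d.com}
Final cache (unexpired): {a.com,b.com} -> size=2

Answer: 2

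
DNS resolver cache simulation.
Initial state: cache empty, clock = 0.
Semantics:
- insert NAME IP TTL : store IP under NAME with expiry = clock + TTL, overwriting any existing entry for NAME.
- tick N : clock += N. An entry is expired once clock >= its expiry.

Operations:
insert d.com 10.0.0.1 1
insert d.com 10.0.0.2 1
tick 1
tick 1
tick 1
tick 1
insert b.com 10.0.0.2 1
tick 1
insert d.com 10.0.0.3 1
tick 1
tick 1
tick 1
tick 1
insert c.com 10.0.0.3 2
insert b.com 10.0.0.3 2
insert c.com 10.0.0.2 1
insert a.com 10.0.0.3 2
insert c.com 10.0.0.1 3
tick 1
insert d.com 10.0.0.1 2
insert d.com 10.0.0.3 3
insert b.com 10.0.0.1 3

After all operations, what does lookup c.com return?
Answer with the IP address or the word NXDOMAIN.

Answer: 10.0.0.1

Derivation:
Op 1: insert d.com -> 10.0.0.1 (expiry=0+1=1). clock=0
Op 2: insert d.com -> 10.0.0.2 (expiry=0+1=1). clock=0
Op 3: tick 1 -> clock=1. purged={d.com}
Op 4: tick 1 -> clock=2.
Op 5: tick 1 -> clock=3.
Op 6: tick 1 -> clock=4.
Op 7: insert b.com -> 10.0.0.2 (expiry=4+1=5). clock=4
Op 8: tick 1 -> clock=5. purged={b.com}
Op 9: insert d.com -> 10.0.0.3 (expiry=5+1=6). clock=5
Op 10: tick 1 -> clock=6. purged={d.com}
Op 11: tick 1 -> clock=7.
Op 12: tick 1 -> clock=8.
Op 13: tick 1 -> clock=9.
Op 14: insert c.com -> 10.0.0.3 (expiry=9+2=11). clock=9
Op 15: insert b.com -> 10.0.0.3 (expiry=9+2=11). clock=9
Op 16: insert c.com -> 10.0.0.2 (expiry=9+1=10). clock=9
Op 17: insert a.com -> 10.0.0.3 (expiry=9+2=11). clock=9
Op 18: insert c.com -> 10.0.0.1 (expiry=9+3=12). clock=9
Op 19: tick 1 -> clock=10.
Op 20: insert d.com -> 10.0.0.1 (expiry=10+2=12). clock=10
Op 21: insert d.com -> 10.0.0.3 (expiry=10+3=13). clock=10
Op 22: insert b.com -> 10.0.0.1 (expiry=10+3=13). clock=10
lookup c.com: present, ip=10.0.0.1 expiry=12 > clock=10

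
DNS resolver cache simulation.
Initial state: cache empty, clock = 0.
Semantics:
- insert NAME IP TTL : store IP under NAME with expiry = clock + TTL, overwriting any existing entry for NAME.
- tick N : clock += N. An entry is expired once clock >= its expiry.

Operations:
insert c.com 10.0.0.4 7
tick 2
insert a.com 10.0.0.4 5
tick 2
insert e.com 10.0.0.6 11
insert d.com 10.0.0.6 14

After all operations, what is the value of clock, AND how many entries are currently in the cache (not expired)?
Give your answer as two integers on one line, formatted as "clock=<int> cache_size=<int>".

Answer: clock=4 cache_size=4

Derivation:
Op 1: insert c.com -> 10.0.0.4 (expiry=0+7=7). clock=0
Op 2: tick 2 -> clock=2.
Op 3: insert a.com -> 10.0.0.4 (expiry=2+5=7). clock=2
Op 4: tick 2 -> clock=4.
Op 5: insert e.com -> 10.0.0.6 (expiry=4+11=15). clock=4
Op 6: insert d.com -> 10.0.0.6 (expiry=4+14=18). clock=4
Final clock = 4
Final cache (unexpired): {a.com,c.com,d.com,e.com} -> size=4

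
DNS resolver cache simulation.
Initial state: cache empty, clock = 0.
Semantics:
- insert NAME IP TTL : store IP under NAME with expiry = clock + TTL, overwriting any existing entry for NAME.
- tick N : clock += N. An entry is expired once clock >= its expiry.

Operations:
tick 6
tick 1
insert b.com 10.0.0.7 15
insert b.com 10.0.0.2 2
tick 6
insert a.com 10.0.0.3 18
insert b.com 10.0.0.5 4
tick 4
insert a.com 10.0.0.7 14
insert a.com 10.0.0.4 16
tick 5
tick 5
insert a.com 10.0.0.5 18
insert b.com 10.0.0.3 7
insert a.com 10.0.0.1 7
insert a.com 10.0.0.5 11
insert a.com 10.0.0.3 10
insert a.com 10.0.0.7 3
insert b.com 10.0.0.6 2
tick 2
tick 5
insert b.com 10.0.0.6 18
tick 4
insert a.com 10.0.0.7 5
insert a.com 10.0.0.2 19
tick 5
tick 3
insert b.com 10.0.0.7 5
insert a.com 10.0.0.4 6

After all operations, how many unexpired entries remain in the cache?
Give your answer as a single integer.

Answer: 2

Derivation:
Op 1: tick 6 -> clock=6.
Op 2: tick 1 -> clock=7.
Op 3: insert b.com -> 10.0.0.7 (expiry=7+15=22). clock=7
Op 4: insert b.com -> 10.0.0.2 (expiry=7+2=9). clock=7
Op 5: tick 6 -> clock=13. purged={b.com}
Op 6: insert a.com -> 10.0.0.3 (expiry=13+18=31). clock=13
Op 7: insert b.com -> 10.0.0.5 (expiry=13+4=17). clock=13
Op 8: tick 4 -> clock=17. purged={b.com}
Op 9: insert a.com -> 10.0.0.7 (expiry=17+14=31). clock=17
Op 10: insert a.com -> 10.0.0.4 (expiry=17+16=33). clock=17
Op 11: tick 5 -> clock=22.
Op 12: tick 5 -> clock=27.
Op 13: insert a.com -> 10.0.0.5 (expiry=27+18=45). clock=27
Op 14: insert b.com -> 10.0.0.3 (expiry=27+7=34). clock=27
Op 15: insert a.com -> 10.0.0.1 (expiry=27+7=34). clock=27
Op 16: insert a.com -> 10.0.0.5 (expiry=27+11=38). clock=27
Op 17: insert a.com -> 10.0.0.3 (expiry=27+10=37). clock=27
Op 18: insert a.com -> 10.0.0.7 (expiry=27+3=30). clock=27
Op 19: insert b.com -> 10.0.0.6 (expiry=27+2=29). clock=27
Op 20: tick 2 -> clock=29. purged={b.com}
Op 21: tick 5 -> clock=34. purged={a.com}
Op 22: insert b.com -> 10.0.0.6 (expiry=34+18=52). clock=34
Op 23: tick 4 -> clock=38.
Op 24: insert a.com -> 10.0.0.7 (expiry=38+5=43). clock=38
Op 25: insert a.com -> 10.0.0.2 (expiry=38+19=57). clock=38
Op 26: tick 5 -> clock=43.
Op 27: tick 3 -> clock=46.
Op 28: insert b.com -> 10.0.0.7 (expiry=46+5=51). clock=46
Op 29: insert a.com -> 10.0.0.4 (expiry=46+6=52). clock=46
Final cache (unexpired): {a.com,b.com} -> size=2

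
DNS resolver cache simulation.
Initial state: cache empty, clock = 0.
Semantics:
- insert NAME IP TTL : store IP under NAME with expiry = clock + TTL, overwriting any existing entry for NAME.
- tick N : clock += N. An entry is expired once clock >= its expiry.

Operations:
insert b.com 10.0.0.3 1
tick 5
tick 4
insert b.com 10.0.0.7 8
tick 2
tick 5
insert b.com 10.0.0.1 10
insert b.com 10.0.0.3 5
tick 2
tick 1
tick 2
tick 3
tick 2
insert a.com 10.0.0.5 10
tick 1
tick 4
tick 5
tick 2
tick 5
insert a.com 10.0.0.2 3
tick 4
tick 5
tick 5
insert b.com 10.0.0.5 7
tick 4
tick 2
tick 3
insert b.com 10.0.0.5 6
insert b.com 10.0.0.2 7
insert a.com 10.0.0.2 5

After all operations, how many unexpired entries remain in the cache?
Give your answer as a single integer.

Op 1: insert b.com -> 10.0.0.3 (expiry=0+1=1). clock=0
Op 2: tick 5 -> clock=5. purged={b.com}
Op 3: tick 4 -> clock=9.
Op 4: insert b.com -> 10.0.0.7 (expiry=9+8=17). clock=9
Op 5: tick 2 -> clock=11.
Op 6: tick 5 -> clock=16.
Op 7: insert b.com -> 10.0.0.1 (expiry=16+10=26). clock=16
Op 8: insert b.com -> 10.0.0.3 (expiry=16+5=21). clock=16
Op 9: tick 2 -> clock=18.
Op 10: tick 1 -> clock=19.
Op 11: tick 2 -> clock=21. purged={b.com}
Op 12: tick 3 -> clock=24.
Op 13: tick 2 -> clock=26.
Op 14: insert a.com -> 10.0.0.5 (expiry=26+10=36). clock=26
Op 15: tick 1 -> clock=27.
Op 16: tick 4 -> clock=31.
Op 17: tick 5 -> clock=36. purged={a.com}
Op 18: tick 2 -> clock=38.
Op 19: tick 5 -> clock=43.
Op 20: insert a.com -> 10.0.0.2 (expiry=43+3=46). clock=43
Op 21: tick 4 -> clock=47. purged={a.com}
Op 22: tick 5 -> clock=52.
Op 23: tick 5 -> clock=57.
Op 24: insert b.com -> 10.0.0.5 (expiry=57+7=64). clock=57
Op 25: tick 4 -> clock=61.
Op 26: tick 2 -> clock=63.
Op 27: tick 3 -> clock=66. purged={b.com}
Op 28: insert b.com -> 10.0.0.5 (expiry=66+6=72). clock=66
Op 29: insert b.com -> 10.0.0.2 (expiry=66+7=73). clock=66
Op 30: insert a.com -> 10.0.0.2 (expiry=66+5=71). clock=66
Final cache (unexpired): {a.com,b.com} -> size=2

Answer: 2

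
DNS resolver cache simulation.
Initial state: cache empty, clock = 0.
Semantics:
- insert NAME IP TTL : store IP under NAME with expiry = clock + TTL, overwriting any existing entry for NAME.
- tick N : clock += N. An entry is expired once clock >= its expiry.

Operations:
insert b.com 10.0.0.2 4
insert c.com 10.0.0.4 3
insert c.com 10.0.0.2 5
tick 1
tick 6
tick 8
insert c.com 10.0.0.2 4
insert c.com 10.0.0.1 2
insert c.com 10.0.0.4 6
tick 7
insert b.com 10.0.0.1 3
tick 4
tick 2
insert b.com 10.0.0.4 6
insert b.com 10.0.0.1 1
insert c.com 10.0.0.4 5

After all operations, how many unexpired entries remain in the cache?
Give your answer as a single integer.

Answer: 2

Derivation:
Op 1: insert b.com -> 10.0.0.2 (expiry=0+4=4). clock=0
Op 2: insert c.com -> 10.0.0.4 (expiry=0+3=3). clock=0
Op 3: insert c.com -> 10.0.0.2 (expiry=0+5=5). clock=0
Op 4: tick 1 -> clock=1.
Op 5: tick 6 -> clock=7. purged={b.com,c.com}
Op 6: tick 8 -> clock=15.
Op 7: insert c.com -> 10.0.0.2 (expiry=15+4=19). clock=15
Op 8: insert c.com -> 10.0.0.1 (expiry=15+2=17). clock=15
Op 9: insert c.com -> 10.0.0.4 (expiry=15+6=21). clock=15
Op 10: tick 7 -> clock=22. purged={c.com}
Op 11: insert b.com -> 10.0.0.1 (expiry=22+3=25). clock=22
Op 12: tick 4 -> clock=26. purged={b.com}
Op 13: tick 2 -> clock=28.
Op 14: insert b.com -> 10.0.0.4 (expiry=28+6=34). clock=28
Op 15: insert b.com -> 10.0.0.1 (expiry=28+1=29). clock=28
Op 16: insert c.com -> 10.0.0.4 (expiry=28+5=33). clock=28
Final cache (unexpired): {b.com,c.com} -> size=2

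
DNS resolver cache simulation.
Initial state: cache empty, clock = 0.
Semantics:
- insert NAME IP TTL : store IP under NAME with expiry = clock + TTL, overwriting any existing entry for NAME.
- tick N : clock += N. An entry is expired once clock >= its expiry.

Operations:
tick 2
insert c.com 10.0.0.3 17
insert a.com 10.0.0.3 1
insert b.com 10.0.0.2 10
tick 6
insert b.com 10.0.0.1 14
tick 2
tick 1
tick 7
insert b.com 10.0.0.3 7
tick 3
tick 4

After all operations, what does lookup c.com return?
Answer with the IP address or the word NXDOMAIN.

Op 1: tick 2 -> clock=2.
Op 2: insert c.com -> 10.0.0.3 (expiry=2+17=19). clock=2
Op 3: insert a.com -> 10.0.0.3 (expiry=2+1=3). clock=2
Op 4: insert b.com -> 10.0.0.2 (expiry=2+10=12). clock=2
Op 5: tick 6 -> clock=8. purged={a.com}
Op 6: insert b.com -> 10.0.0.1 (expiry=8+14=22). clock=8
Op 7: tick 2 -> clock=10.
Op 8: tick 1 -> clock=11.
Op 9: tick 7 -> clock=18.
Op 10: insert b.com -> 10.0.0.3 (expiry=18+7=25). clock=18
Op 11: tick 3 -> clock=21. purged={c.com}
Op 12: tick 4 -> clock=25. purged={b.com}
lookup c.com: not in cache (expired or never inserted)

Answer: NXDOMAIN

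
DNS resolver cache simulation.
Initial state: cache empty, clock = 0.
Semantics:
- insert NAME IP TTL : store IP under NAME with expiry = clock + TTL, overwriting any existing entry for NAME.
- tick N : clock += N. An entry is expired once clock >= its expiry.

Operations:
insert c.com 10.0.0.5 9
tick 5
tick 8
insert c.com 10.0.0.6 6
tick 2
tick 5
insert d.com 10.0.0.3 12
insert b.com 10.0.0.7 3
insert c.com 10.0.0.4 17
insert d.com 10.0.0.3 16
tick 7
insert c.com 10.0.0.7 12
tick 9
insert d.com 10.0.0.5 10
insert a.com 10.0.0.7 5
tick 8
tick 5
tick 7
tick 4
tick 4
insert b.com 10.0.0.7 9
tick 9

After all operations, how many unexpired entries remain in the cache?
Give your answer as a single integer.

Answer: 0

Derivation:
Op 1: insert c.com -> 10.0.0.5 (expiry=0+9=9). clock=0
Op 2: tick 5 -> clock=5.
Op 3: tick 8 -> clock=13. purged={c.com}
Op 4: insert c.com -> 10.0.0.6 (expiry=13+6=19). clock=13
Op 5: tick 2 -> clock=15.
Op 6: tick 5 -> clock=20. purged={c.com}
Op 7: insert d.com -> 10.0.0.3 (expiry=20+12=32). clock=20
Op 8: insert b.com -> 10.0.0.7 (expiry=20+3=23). clock=20
Op 9: insert c.com -> 10.0.0.4 (expiry=20+17=37). clock=20
Op 10: insert d.com -> 10.0.0.3 (expiry=20+16=36). clock=20
Op 11: tick 7 -> clock=27. purged={b.com}
Op 12: insert c.com -> 10.0.0.7 (expiry=27+12=39). clock=27
Op 13: tick 9 -> clock=36. purged={d.com}
Op 14: insert d.com -> 10.0.0.5 (expiry=36+10=46). clock=36
Op 15: insert a.com -> 10.0.0.7 (expiry=36+5=41). clock=36
Op 16: tick 8 -> clock=44. purged={a.com,c.com}
Op 17: tick 5 -> clock=49. purged={d.com}
Op 18: tick 7 -> clock=56.
Op 19: tick 4 -> clock=60.
Op 20: tick 4 -> clock=64.
Op 21: insert b.com -> 10.0.0.7 (expiry=64+9=73). clock=64
Op 22: tick 9 -> clock=73. purged={b.com}
Final cache (unexpired): {} -> size=0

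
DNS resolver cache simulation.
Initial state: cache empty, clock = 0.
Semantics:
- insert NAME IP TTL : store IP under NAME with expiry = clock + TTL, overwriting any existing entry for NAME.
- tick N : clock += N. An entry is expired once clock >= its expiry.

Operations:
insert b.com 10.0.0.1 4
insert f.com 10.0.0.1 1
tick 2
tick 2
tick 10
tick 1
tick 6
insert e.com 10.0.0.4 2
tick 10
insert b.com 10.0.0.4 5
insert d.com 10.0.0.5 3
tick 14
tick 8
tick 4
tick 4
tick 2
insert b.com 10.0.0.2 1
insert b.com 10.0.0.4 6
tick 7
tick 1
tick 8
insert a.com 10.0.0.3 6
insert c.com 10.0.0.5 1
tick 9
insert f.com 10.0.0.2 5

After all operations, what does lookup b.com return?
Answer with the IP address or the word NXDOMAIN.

Op 1: insert b.com -> 10.0.0.1 (expiry=0+4=4). clock=0
Op 2: insert f.com -> 10.0.0.1 (expiry=0+1=1). clock=0
Op 3: tick 2 -> clock=2. purged={f.com}
Op 4: tick 2 -> clock=4. purged={b.com}
Op 5: tick 10 -> clock=14.
Op 6: tick 1 -> clock=15.
Op 7: tick 6 -> clock=21.
Op 8: insert e.com -> 10.0.0.4 (expiry=21+2=23). clock=21
Op 9: tick 10 -> clock=31. purged={e.com}
Op 10: insert b.com -> 10.0.0.4 (expiry=31+5=36). clock=31
Op 11: insert d.com -> 10.0.0.5 (expiry=31+3=34). clock=31
Op 12: tick 14 -> clock=45. purged={b.com,d.com}
Op 13: tick 8 -> clock=53.
Op 14: tick 4 -> clock=57.
Op 15: tick 4 -> clock=61.
Op 16: tick 2 -> clock=63.
Op 17: insert b.com -> 10.0.0.2 (expiry=63+1=64). clock=63
Op 18: insert b.com -> 10.0.0.4 (expiry=63+6=69). clock=63
Op 19: tick 7 -> clock=70. purged={b.com}
Op 20: tick 1 -> clock=71.
Op 21: tick 8 -> clock=79.
Op 22: insert a.com -> 10.0.0.3 (expiry=79+6=85). clock=79
Op 23: insert c.com -> 10.0.0.5 (expiry=79+1=80). clock=79
Op 24: tick 9 -> clock=88. purged={a.com,c.com}
Op 25: insert f.com -> 10.0.0.2 (expiry=88+5=93). clock=88
lookup b.com: not in cache (expired or never inserted)

Answer: NXDOMAIN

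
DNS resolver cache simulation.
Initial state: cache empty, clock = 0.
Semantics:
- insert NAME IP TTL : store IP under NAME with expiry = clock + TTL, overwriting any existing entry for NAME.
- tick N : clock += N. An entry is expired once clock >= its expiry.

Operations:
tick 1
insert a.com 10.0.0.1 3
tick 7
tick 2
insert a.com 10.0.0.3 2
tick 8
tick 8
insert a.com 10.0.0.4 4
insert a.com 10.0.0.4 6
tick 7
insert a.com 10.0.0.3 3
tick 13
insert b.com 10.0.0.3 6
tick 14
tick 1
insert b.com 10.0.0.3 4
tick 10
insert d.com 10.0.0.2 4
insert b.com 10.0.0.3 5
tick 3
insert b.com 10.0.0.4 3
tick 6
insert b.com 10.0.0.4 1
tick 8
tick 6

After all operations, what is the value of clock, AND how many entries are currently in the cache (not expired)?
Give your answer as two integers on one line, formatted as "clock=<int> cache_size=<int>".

Op 1: tick 1 -> clock=1.
Op 2: insert a.com -> 10.0.0.1 (expiry=1+3=4). clock=1
Op 3: tick 7 -> clock=8. purged={a.com}
Op 4: tick 2 -> clock=10.
Op 5: insert a.com -> 10.0.0.3 (expiry=10+2=12). clock=10
Op 6: tick 8 -> clock=18. purged={a.com}
Op 7: tick 8 -> clock=26.
Op 8: insert a.com -> 10.0.0.4 (expiry=26+4=30). clock=26
Op 9: insert a.com -> 10.0.0.4 (expiry=26+6=32). clock=26
Op 10: tick 7 -> clock=33. purged={a.com}
Op 11: insert a.com -> 10.0.0.3 (expiry=33+3=36). clock=33
Op 12: tick 13 -> clock=46. purged={a.com}
Op 13: insert b.com -> 10.0.0.3 (expiry=46+6=52). clock=46
Op 14: tick 14 -> clock=60. purged={b.com}
Op 15: tick 1 -> clock=61.
Op 16: insert b.com -> 10.0.0.3 (expiry=61+4=65). clock=61
Op 17: tick 10 -> clock=71. purged={b.com}
Op 18: insert d.com -> 10.0.0.2 (expiry=71+4=75). clock=71
Op 19: insert b.com -> 10.0.0.3 (expiry=71+5=76). clock=71
Op 20: tick 3 -> clock=74.
Op 21: insert b.com -> 10.0.0.4 (expiry=74+3=77). clock=74
Op 22: tick 6 -> clock=80. purged={b.com,d.com}
Op 23: insert b.com -> 10.0.0.4 (expiry=80+1=81). clock=80
Op 24: tick 8 -> clock=88. purged={b.com}
Op 25: tick 6 -> clock=94.
Final clock = 94
Final cache (unexpired): {} -> size=0

Answer: clock=94 cache_size=0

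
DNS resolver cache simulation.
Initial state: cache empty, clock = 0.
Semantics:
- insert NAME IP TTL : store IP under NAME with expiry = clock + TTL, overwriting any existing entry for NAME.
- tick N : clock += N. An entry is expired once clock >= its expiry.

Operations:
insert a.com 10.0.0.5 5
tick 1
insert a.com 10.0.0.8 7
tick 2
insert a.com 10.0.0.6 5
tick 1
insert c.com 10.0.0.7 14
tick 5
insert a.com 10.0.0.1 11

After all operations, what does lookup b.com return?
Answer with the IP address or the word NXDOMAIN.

Answer: NXDOMAIN

Derivation:
Op 1: insert a.com -> 10.0.0.5 (expiry=0+5=5). clock=0
Op 2: tick 1 -> clock=1.
Op 3: insert a.com -> 10.0.0.8 (expiry=1+7=8). clock=1
Op 4: tick 2 -> clock=3.
Op 5: insert a.com -> 10.0.0.6 (expiry=3+5=8). clock=3
Op 6: tick 1 -> clock=4.
Op 7: insert c.com -> 10.0.0.7 (expiry=4+14=18). clock=4
Op 8: tick 5 -> clock=9. purged={a.com}
Op 9: insert a.com -> 10.0.0.1 (expiry=9+11=20). clock=9
lookup b.com: not in cache (expired or never inserted)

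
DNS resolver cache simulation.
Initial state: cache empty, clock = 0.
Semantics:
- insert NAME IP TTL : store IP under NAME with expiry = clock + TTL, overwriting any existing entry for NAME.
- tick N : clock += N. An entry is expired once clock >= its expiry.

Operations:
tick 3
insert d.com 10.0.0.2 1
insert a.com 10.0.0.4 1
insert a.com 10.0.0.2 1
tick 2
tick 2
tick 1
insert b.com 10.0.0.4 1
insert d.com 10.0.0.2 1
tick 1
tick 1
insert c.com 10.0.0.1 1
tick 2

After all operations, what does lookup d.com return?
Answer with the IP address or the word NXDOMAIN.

Answer: NXDOMAIN

Derivation:
Op 1: tick 3 -> clock=3.
Op 2: insert d.com -> 10.0.0.2 (expiry=3+1=4). clock=3
Op 3: insert a.com -> 10.0.0.4 (expiry=3+1=4). clock=3
Op 4: insert a.com -> 10.0.0.2 (expiry=3+1=4). clock=3
Op 5: tick 2 -> clock=5. purged={a.com,d.com}
Op 6: tick 2 -> clock=7.
Op 7: tick 1 -> clock=8.
Op 8: insert b.com -> 10.0.0.4 (expiry=8+1=9). clock=8
Op 9: insert d.com -> 10.0.0.2 (expiry=8+1=9). clock=8
Op 10: tick 1 -> clock=9. purged={b.com,d.com}
Op 11: tick 1 -> clock=10.
Op 12: insert c.com -> 10.0.0.1 (expiry=10+1=11). clock=10
Op 13: tick 2 -> clock=12. purged={c.com}
lookup d.com: not in cache (expired or never inserted)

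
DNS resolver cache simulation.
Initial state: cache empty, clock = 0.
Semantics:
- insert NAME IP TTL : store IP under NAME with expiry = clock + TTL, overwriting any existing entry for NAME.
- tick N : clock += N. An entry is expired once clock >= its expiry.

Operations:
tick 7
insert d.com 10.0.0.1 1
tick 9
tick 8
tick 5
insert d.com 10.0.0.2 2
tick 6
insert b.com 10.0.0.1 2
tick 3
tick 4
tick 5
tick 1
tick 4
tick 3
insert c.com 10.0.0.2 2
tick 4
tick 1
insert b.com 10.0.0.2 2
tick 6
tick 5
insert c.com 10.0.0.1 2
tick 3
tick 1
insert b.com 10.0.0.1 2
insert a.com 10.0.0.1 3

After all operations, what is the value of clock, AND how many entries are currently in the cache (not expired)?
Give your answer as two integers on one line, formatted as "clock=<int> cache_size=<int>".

Answer: clock=75 cache_size=2

Derivation:
Op 1: tick 7 -> clock=7.
Op 2: insert d.com -> 10.0.0.1 (expiry=7+1=8). clock=7
Op 3: tick 9 -> clock=16. purged={d.com}
Op 4: tick 8 -> clock=24.
Op 5: tick 5 -> clock=29.
Op 6: insert d.com -> 10.0.0.2 (expiry=29+2=31). clock=29
Op 7: tick 6 -> clock=35. purged={d.com}
Op 8: insert b.com -> 10.0.0.1 (expiry=35+2=37). clock=35
Op 9: tick 3 -> clock=38. purged={b.com}
Op 10: tick 4 -> clock=42.
Op 11: tick 5 -> clock=47.
Op 12: tick 1 -> clock=48.
Op 13: tick 4 -> clock=52.
Op 14: tick 3 -> clock=55.
Op 15: insert c.com -> 10.0.0.2 (expiry=55+2=57). clock=55
Op 16: tick 4 -> clock=59. purged={c.com}
Op 17: tick 1 -> clock=60.
Op 18: insert b.com -> 10.0.0.2 (expiry=60+2=62). clock=60
Op 19: tick 6 -> clock=66. purged={b.com}
Op 20: tick 5 -> clock=71.
Op 21: insert c.com -> 10.0.0.1 (expiry=71+2=73). clock=71
Op 22: tick 3 -> clock=74. purged={c.com}
Op 23: tick 1 -> clock=75.
Op 24: insert b.com -> 10.0.0.1 (expiry=75+2=77). clock=75
Op 25: insert a.com -> 10.0.0.1 (expiry=75+3=78). clock=75
Final clock = 75
Final cache (unexpired): {a.com,b.com} -> size=2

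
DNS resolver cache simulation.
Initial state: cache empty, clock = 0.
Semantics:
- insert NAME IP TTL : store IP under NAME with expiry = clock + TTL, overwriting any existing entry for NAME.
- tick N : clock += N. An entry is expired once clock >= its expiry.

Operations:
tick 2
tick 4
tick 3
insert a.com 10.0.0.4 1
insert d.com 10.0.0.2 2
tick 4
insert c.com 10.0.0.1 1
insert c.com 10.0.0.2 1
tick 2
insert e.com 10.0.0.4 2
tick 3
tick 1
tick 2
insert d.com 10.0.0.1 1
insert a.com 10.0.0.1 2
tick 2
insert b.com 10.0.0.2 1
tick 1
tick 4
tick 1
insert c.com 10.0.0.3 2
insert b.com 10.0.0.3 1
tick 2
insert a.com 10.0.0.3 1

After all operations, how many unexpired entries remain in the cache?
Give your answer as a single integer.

Answer: 1

Derivation:
Op 1: tick 2 -> clock=2.
Op 2: tick 4 -> clock=6.
Op 3: tick 3 -> clock=9.
Op 4: insert a.com -> 10.0.0.4 (expiry=9+1=10). clock=9
Op 5: insert d.com -> 10.0.0.2 (expiry=9+2=11). clock=9
Op 6: tick 4 -> clock=13. purged={a.com,d.com}
Op 7: insert c.com -> 10.0.0.1 (expiry=13+1=14). clock=13
Op 8: insert c.com -> 10.0.0.2 (expiry=13+1=14). clock=13
Op 9: tick 2 -> clock=15. purged={c.com}
Op 10: insert e.com -> 10.0.0.4 (expiry=15+2=17). clock=15
Op 11: tick 3 -> clock=18. purged={e.com}
Op 12: tick 1 -> clock=19.
Op 13: tick 2 -> clock=21.
Op 14: insert d.com -> 10.0.0.1 (expiry=21+1=22). clock=21
Op 15: insert a.com -> 10.0.0.1 (expiry=21+2=23). clock=21
Op 16: tick 2 -> clock=23. purged={a.com,d.com}
Op 17: insert b.com -> 10.0.0.2 (expiry=23+1=24). clock=23
Op 18: tick 1 -> clock=24. purged={b.com}
Op 19: tick 4 -> clock=28.
Op 20: tick 1 -> clock=29.
Op 21: insert c.com -> 10.0.0.3 (expiry=29+2=31). clock=29
Op 22: insert b.com -> 10.0.0.3 (expiry=29+1=30). clock=29
Op 23: tick 2 -> clock=31. purged={b.com,c.com}
Op 24: insert a.com -> 10.0.0.3 (expiry=31+1=32). clock=31
Final cache (unexpired): {a.com} -> size=1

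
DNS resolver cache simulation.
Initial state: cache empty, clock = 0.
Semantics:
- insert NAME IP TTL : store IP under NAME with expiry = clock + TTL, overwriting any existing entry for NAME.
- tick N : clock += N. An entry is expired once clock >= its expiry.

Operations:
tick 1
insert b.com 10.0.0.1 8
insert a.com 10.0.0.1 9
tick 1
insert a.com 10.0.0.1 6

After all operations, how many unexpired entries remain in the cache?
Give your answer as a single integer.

Op 1: tick 1 -> clock=1.
Op 2: insert b.com -> 10.0.0.1 (expiry=1+8=9). clock=1
Op 3: insert a.com -> 10.0.0.1 (expiry=1+9=10). clock=1
Op 4: tick 1 -> clock=2.
Op 5: insert a.com -> 10.0.0.1 (expiry=2+6=8). clock=2
Final cache (unexpired): {a.com,b.com} -> size=2

Answer: 2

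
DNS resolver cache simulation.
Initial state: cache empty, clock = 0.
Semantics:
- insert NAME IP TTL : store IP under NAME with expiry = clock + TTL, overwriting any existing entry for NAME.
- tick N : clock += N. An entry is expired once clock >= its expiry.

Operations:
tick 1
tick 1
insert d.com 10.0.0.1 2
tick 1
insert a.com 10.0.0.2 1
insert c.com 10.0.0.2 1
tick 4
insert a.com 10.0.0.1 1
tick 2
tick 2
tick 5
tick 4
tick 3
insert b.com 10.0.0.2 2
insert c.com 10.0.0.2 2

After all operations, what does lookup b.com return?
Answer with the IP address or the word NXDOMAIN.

Answer: 10.0.0.2

Derivation:
Op 1: tick 1 -> clock=1.
Op 2: tick 1 -> clock=2.
Op 3: insert d.com -> 10.0.0.1 (expiry=2+2=4). clock=2
Op 4: tick 1 -> clock=3.
Op 5: insert a.com -> 10.0.0.2 (expiry=3+1=4). clock=3
Op 6: insert c.com -> 10.0.0.2 (expiry=3+1=4). clock=3
Op 7: tick 4 -> clock=7. purged={a.com,c.com,d.com}
Op 8: insert a.com -> 10.0.0.1 (expiry=7+1=8). clock=7
Op 9: tick 2 -> clock=9. purged={a.com}
Op 10: tick 2 -> clock=11.
Op 11: tick 5 -> clock=16.
Op 12: tick 4 -> clock=20.
Op 13: tick 3 -> clock=23.
Op 14: insert b.com -> 10.0.0.2 (expiry=23+2=25). clock=23
Op 15: insert c.com -> 10.0.0.2 (expiry=23+2=25). clock=23
lookup b.com: present, ip=10.0.0.2 expiry=25 > clock=23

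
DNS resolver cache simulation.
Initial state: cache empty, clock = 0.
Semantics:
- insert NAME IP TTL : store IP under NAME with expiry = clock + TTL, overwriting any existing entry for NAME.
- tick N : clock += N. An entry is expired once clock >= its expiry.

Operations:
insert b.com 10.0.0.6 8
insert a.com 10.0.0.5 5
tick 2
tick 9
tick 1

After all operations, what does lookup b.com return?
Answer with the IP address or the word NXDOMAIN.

Op 1: insert b.com -> 10.0.0.6 (expiry=0+8=8). clock=0
Op 2: insert a.com -> 10.0.0.5 (expiry=0+5=5). clock=0
Op 3: tick 2 -> clock=2.
Op 4: tick 9 -> clock=11. purged={a.com,b.com}
Op 5: tick 1 -> clock=12.
lookup b.com: not in cache (expired or never inserted)

Answer: NXDOMAIN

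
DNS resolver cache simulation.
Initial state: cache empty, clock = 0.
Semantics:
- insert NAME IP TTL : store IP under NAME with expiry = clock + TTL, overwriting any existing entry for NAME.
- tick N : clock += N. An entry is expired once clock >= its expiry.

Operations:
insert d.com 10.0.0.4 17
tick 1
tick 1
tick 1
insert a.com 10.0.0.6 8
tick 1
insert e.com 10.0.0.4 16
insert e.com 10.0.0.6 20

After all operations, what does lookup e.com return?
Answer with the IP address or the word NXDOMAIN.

Answer: 10.0.0.6

Derivation:
Op 1: insert d.com -> 10.0.0.4 (expiry=0+17=17). clock=0
Op 2: tick 1 -> clock=1.
Op 3: tick 1 -> clock=2.
Op 4: tick 1 -> clock=3.
Op 5: insert a.com -> 10.0.0.6 (expiry=3+8=11). clock=3
Op 6: tick 1 -> clock=4.
Op 7: insert e.com -> 10.0.0.4 (expiry=4+16=20). clock=4
Op 8: insert e.com -> 10.0.0.6 (expiry=4+20=24). clock=4
lookup e.com: present, ip=10.0.0.6 expiry=24 > clock=4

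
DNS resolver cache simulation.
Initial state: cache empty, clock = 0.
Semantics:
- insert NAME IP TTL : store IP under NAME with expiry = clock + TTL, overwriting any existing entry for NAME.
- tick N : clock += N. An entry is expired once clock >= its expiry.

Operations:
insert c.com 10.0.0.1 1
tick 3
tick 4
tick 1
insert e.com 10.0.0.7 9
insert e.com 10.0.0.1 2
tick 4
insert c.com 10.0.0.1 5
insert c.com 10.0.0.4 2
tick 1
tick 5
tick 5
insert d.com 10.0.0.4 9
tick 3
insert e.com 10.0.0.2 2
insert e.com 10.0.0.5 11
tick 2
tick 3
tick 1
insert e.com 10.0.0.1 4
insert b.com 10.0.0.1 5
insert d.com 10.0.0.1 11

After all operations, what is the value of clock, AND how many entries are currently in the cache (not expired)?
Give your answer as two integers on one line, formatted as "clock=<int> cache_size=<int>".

Op 1: insert c.com -> 10.0.0.1 (expiry=0+1=1). clock=0
Op 2: tick 3 -> clock=3. purged={c.com}
Op 3: tick 4 -> clock=7.
Op 4: tick 1 -> clock=8.
Op 5: insert e.com -> 10.0.0.7 (expiry=8+9=17). clock=8
Op 6: insert e.com -> 10.0.0.1 (expiry=8+2=10). clock=8
Op 7: tick 4 -> clock=12. purged={e.com}
Op 8: insert c.com -> 10.0.0.1 (expiry=12+5=17). clock=12
Op 9: insert c.com -> 10.0.0.4 (expiry=12+2=14). clock=12
Op 10: tick 1 -> clock=13.
Op 11: tick 5 -> clock=18. purged={c.com}
Op 12: tick 5 -> clock=23.
Op 13: insert d.com -> 10.0.0.4 (expiry=23+9=32). clock=23
Op 14: tick 3 -> clock=26.
Op 15: insert e.com -> 10.0.0.2 (expiry=26+2=28). clock=26
Op 16: insert e.com -> 10.0.0.5 (expiry=26+11=37). clock=26
Op 17: tick 2 -> clock=28.
Op 18: tick 3 -> clock=31.
Op 19: tick 1 -> clock=32. purged={d.com}
Op 20: insert e.com -> 10.0.0.1 (expiry=32+4=36). clock=32
Op 21: insert b.com -> 10.0.0.1 (expiry=32+5=37). clock=32
Op 22: insert d.com -> 10.0.0.1 (expiry=32+11=43). clock=32
Final clock = 32
Final cache (unexpired): {b.com,d.com,e.com} -> size=3

Answer: clock=32 cache_size=3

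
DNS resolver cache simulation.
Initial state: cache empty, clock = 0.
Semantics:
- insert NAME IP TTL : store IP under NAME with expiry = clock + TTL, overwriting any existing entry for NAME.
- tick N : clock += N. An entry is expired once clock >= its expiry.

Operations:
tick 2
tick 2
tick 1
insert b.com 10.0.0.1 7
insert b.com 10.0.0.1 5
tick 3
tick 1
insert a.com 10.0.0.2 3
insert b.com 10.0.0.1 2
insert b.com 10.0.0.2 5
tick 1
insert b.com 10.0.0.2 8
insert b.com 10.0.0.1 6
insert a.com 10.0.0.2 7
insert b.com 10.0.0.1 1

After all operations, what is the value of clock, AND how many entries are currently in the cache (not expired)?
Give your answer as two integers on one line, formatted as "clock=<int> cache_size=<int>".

Answer: clock=10 cache_size=2

Derivation:
Op 1: tick 2 -> clock=2.
Op 2: tick 2 -> clock=4.
Op 3: tick 1 -> clock=5.
Op 4: insert b.com -> 10.0.0.1 (expiry=5+7=12). clock=5
Op 5: insert b.com -> 10.0.0.1 (expiry=5+5=10). clock=5
Op 6: tick 3 -> clock=8.
Op 7: tick 1 -> clock=9.
Op 8: insert a.com -> 10.0.0.2 (expiry=9+3=12). clock=9
Op 9: insert b.com -> 10.0.0.1 (expiry=9+2=11). clock=9
Op 10: insert b.com -> 10.0.0.2 (expiry=9+5=14). clock=9
Op 11: tick 1 -> clock=10.
Op 12: insert b.com -> 10.0.0.2 (expiry=10+8=18). clock=10
Op 13: insert b.com -> 10.0.0.1 (expiry=10+6=16). clock=10
Op 14: insert a.com -> 10.0.0.2 (expiry=10+7=17). clock=10
Op 15: insert b.com -> 10.0.0.1 (expiry=10+1=11). clock=10
Final clock = 10
Final cache (unexpired): {a.com,b.com} -> size=2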